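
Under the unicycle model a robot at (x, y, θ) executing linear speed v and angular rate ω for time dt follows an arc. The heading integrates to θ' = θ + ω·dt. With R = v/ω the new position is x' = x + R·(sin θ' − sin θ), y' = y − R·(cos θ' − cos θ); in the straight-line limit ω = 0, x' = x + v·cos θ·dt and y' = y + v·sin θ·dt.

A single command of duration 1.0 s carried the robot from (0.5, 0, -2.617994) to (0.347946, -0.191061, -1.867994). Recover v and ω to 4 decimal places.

v = 0.2500, ω = 0.7500

Δθ = -1.867994 − -2.617994 = 0.750000
ω = Δθ/dt = 0.750000/1.0 = 0.7500
R = −Δy/(cos θ' − cos θ) = 0.3333
v = R·ω = 0.3333·0.7500 = 0.2500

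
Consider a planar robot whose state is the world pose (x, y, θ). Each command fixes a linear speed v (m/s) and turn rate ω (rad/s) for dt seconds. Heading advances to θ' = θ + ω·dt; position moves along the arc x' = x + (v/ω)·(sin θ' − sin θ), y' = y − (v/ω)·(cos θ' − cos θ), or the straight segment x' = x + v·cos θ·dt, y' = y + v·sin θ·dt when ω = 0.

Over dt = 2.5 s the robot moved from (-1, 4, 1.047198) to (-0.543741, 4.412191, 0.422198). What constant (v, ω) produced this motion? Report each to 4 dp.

Δθ = 0.422198 − 1.047198 = -0.625000
ω = Δθ/dt = -0.625000/2.5 = -0.2500
R = Δx/(sin θ' − sin θ) = -1.0000
v = R·ω = -1.0000·-0.2500 = 0.2500

v = 0.2500, ω = -0.2500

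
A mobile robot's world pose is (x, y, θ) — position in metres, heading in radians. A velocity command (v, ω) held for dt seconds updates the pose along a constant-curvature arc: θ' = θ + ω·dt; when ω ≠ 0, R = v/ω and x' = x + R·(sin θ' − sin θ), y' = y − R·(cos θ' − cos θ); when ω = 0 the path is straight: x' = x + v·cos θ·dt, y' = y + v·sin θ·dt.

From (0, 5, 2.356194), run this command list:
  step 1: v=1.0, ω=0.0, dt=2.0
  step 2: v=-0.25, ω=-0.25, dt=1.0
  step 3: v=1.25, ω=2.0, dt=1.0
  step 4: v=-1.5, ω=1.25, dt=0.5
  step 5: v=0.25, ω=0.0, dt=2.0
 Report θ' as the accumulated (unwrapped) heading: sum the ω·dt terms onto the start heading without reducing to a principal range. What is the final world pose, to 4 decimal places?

(-2.0894, 6.4609, 4.7312)

step 1: θ'=2.3562 (straight) → pose (-1.4142, 6.4142, 2.3562)
step 2: θ'=2.1062 (R=1.0000) → pose (-1.2613, 6.2173, 2.1062)
step 3: θ'=4.1062 (R=0.6250) → pose (-2.3124, 6.2545, 4.1062)
step 4: θ'=4.7312 (R=-1.2000) → pose (-2.0988, 6.9608, 4.7312)
step 5: θ'=4.7312 (straight) → pose (-2.0894, 6.4609, 4.7312)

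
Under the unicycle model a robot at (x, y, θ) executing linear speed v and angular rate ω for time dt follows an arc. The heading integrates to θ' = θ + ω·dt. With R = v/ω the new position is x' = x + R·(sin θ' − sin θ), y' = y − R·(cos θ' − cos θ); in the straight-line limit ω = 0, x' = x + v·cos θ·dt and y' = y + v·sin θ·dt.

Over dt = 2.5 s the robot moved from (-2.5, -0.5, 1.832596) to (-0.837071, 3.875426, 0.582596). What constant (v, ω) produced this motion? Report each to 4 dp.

Δθ = 0.582596 − 1.832596 = -1.250000
ω = Δθ/dt = -1.250000/2.5 = -0.5000
R = −Δy/(cos θ' − cos θ) = -4.0000
v = R·ω = -4.0000·-0.5000 = 2.0000

v = 2.0000, ω = -0.5000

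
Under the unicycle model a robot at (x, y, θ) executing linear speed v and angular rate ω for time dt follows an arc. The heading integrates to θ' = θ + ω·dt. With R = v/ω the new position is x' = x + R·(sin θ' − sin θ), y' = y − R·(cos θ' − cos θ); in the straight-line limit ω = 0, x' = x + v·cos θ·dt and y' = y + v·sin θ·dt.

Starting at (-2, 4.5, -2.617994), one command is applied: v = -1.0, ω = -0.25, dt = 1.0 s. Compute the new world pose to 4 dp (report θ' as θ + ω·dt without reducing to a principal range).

θ' = -2.6180 + -0.25·1.0 = -2.8680
R = v/ω = -1.0/-0.25 = 4.0000
x' = -2 + 4.0000·(sin -2.8680 − sin -2.6180) = -1.0808
y' = 4.5 − 4.0000·(cos -2.8680 − cos -2.6180) = 4.8871

(-1.0808, 4.8871, -2.8680)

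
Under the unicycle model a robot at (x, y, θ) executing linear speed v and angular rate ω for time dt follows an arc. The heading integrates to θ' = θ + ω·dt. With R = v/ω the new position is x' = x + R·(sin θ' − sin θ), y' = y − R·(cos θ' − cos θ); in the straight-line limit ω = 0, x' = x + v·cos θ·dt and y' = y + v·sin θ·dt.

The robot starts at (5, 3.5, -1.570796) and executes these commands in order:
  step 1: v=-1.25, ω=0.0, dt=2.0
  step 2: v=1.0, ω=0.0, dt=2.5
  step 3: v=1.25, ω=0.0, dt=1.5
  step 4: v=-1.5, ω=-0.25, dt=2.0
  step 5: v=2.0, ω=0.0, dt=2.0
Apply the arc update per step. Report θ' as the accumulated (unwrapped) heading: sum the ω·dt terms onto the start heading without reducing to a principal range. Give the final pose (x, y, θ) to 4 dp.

(3.8168, 0.9912, -2.0708)

step 1: θ'=-1.5708 (straight) → pose (5.0000, 6.0000, -1.5708)
step 2: θ'=-1.5708 (straight) → pose (5.0000, 3.5000, -1.5708)
step 3: θ'=-1.5708 (straight) → pose (5.0000, 1.6250, -1.5708)
step 4: θ'=-2.0708 (R=6.0000) → pose (5.7345, 4.5016, -2.0708)
step 5: θ'=-2.0708 (straight) → pose (3.8168, 0.9912, -2.0708)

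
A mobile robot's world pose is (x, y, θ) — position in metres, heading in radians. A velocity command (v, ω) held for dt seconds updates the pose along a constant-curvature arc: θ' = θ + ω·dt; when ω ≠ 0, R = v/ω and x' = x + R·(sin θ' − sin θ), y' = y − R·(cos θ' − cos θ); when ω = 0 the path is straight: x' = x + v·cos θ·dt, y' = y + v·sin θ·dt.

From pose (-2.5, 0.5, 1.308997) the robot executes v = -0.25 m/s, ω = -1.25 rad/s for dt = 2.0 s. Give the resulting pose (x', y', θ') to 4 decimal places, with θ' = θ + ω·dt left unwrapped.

θ' = 1.3090 + -1.25·2.0 = -1.1910
R = v/ω = -0.25/-1.25 = 0.2000
x' = -2.5 + 0.2000·(sin -1.1910 − sin 1.3090) = -2.8789
y' = 0.5 − 0.2000·(cos -1.1910 − cos 1.3090) = 0.4776

(-2.8789, 0.4776, -1.1910)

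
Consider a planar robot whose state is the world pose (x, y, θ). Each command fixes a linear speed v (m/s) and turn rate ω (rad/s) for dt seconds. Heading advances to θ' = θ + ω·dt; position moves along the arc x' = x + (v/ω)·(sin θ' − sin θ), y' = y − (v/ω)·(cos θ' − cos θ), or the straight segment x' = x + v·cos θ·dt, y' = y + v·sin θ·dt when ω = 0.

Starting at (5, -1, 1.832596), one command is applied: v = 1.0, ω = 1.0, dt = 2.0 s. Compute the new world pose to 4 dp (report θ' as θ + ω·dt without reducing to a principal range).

θ' = 1.8326 + 1.0·2.0 = 3.8326
R = v/ω = 1.0/1.0 = 1.0000
x' = 5 + 1.0000·(sin 3.8326 − sin 1.8326) = 3.3968
y' = -1 − 1.0000·(cos 3.8326 − cos 1.8326) = -0.4882

(3.3968, -0.4882, 3.8326)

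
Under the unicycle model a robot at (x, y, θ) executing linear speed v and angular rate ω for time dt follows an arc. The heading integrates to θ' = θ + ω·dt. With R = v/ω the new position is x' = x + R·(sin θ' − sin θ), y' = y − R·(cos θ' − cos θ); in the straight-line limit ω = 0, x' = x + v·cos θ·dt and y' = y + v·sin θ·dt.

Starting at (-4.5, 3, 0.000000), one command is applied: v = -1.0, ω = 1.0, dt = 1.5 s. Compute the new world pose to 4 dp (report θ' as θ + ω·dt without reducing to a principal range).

(-5.4975, 2.0707, 1.5000)

θ' = 0.0000 + 1.0·1.5 = 1.5000
R = v/ω = -1.0/1.0 = -1.0000
x' = -4.5 + -1.0000·(sin 1.5000 − sin 0.0000) = -5.4975
y' = 3 − -1.0000·(cos 1.5000 − cos 0.0000) = 2.0707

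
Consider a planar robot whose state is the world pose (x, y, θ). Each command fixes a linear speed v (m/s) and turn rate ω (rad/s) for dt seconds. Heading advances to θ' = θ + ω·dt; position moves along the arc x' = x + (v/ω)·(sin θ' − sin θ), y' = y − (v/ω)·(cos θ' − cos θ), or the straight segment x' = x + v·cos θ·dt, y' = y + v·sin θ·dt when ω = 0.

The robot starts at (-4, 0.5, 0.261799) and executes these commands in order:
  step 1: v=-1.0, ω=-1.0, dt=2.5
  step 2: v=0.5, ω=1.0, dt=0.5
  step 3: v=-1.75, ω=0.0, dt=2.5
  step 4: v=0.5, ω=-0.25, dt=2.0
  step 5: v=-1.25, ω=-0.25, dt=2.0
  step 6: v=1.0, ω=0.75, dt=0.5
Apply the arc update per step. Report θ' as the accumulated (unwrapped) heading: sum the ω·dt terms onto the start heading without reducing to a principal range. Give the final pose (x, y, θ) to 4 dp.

(-3.2651, 6.4949, -2.3632)

step 1: θ'=-2.2382 (R=1.0000) → pose (-5.0442, 2.0849, -2.2382)
step 2: θ'=-1.7382 (R=0.5000) → pose (-5.1445, 1.8587, -1.7382)
step 3: θ'=-1.7382 (straight) → pose (-4.4156, 6.1726, -1.7382)
step 4: θ'=-2.2382 (R=-2.0000) → pose (-4.8167, 5.2679, -2.2382)
step 5: θ'=-2.7382 (R=5.0000) → pose (-2.8523, 6.7718, -2.7382)
step 6: θ'=-2.3632 (R=1.3333) → pose (-3.2651, 6.4949, -2.3632)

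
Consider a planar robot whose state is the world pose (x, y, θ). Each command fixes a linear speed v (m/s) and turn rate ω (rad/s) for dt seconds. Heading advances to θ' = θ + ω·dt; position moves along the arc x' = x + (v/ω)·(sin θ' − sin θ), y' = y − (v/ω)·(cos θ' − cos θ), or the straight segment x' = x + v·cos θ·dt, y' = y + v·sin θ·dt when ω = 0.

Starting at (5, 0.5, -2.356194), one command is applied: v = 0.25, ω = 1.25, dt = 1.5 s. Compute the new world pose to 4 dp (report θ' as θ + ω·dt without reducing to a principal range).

θ' = -2.3562 + 1.25·1.5 = -0.4812
R = v/ω = 0.25/1.25 = 0.2000
x' = 5 + 0.2000·(sin -0.4812 − sin -2.3562) = 5.0489
y' = 0.5 − 0.2000·(cos -0.4812 − cos -2.3562) = 0.1813

(5.0489, 0.1813, -0.4812)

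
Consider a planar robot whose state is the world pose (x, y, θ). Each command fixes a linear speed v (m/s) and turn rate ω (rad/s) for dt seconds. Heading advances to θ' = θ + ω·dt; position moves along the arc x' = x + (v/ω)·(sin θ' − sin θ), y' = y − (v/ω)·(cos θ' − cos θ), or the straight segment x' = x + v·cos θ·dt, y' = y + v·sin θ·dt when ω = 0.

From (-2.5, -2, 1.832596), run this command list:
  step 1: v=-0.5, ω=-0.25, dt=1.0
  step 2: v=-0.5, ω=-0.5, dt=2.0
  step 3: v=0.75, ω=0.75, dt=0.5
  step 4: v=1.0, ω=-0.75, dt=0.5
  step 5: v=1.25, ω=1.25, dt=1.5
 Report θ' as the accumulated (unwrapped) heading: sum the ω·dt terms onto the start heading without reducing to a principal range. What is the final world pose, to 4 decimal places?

(-2.1756, -1.1252, 2.4576)

step 1: θ'=1.5826 (R=2.0000) → pose (-2.4320, -2.4940, 1.5826)
step 2: θ'=0.5826 (R=1.0000) → pose (-2.8817, -3.3409, 0.5826)
step 3: θ'=0.9576 (R=1.0000) → pose (-2.6141, -3.0813, 0.9576)
step 4: θ'=0.5826 (R=-1.3333) → pose (-2.2573, -2.7353, 0.5826)
step 5: θ'=2.4576 (R=1.0000) → pose (-2.1756, -1.1252, 2.4576)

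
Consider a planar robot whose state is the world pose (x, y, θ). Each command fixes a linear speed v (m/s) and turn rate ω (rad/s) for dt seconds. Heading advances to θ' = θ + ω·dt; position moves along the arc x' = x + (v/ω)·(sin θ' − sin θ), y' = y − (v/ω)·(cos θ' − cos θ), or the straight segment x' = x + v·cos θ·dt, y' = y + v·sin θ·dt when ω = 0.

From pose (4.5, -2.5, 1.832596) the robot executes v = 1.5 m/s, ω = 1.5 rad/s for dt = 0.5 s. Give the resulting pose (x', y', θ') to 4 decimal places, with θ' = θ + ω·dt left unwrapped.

(4.0644, -1.9110, 2.5826)

θ' = 1.8326 + 1.5·0.5 = 2.5826
R = v/ω = 1.5/1.5 = 1.0000
x' = 4.5 + 1.0000·(sin 2.5826 − sin 1.8326) = 4.0644
y' = -2.5 − 1.0000·(cos 2.5826 − cos 1.8326) = -1.9110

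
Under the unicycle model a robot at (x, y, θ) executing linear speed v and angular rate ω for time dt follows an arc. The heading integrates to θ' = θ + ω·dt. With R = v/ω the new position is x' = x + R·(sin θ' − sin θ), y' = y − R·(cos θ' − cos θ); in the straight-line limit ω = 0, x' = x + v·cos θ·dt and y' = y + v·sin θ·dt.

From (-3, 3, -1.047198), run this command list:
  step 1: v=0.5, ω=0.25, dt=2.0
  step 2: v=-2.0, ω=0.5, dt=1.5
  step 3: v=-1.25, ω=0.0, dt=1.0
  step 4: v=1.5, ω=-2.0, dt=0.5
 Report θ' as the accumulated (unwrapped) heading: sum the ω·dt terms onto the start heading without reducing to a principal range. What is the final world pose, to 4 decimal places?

(-5.7322, 2.3317, -0.7972)

step 1: θ'=-0.5472 (R=2.0000) → pose (-2.3085, 2.2920, -0.5472)
step 2: θ'=0.2028 (R=-4.0000) → pose (-5.1954, 2.7941, 0.2028)
step 3: θ'=0.2028 (straight) → pose (-6.4198, 2.5423, 0.2028)
step 4: θ'=-0.7972 (R=-0.7500) → pose (-5.7322, 2.3317, -0.7972)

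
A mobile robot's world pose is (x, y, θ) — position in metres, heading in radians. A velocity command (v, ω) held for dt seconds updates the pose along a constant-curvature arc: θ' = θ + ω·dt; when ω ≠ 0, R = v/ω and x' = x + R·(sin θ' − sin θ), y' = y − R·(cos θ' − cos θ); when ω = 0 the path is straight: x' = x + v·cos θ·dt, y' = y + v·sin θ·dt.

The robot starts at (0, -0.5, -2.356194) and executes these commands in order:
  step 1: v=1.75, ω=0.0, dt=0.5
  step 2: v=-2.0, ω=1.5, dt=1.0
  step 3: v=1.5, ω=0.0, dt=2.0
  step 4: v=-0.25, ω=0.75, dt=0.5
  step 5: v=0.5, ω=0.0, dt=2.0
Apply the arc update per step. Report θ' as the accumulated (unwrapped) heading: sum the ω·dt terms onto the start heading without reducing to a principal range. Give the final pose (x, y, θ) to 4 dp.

step 1: θ'=-2.3562 (straight) → pose (-0.6187, -1.1187, -2.3562)
step 2: θ'=-0.8562 (R=-1.3333) → pose (-0.5544, 0.6978, -0.8562)
step 3: θ'=-0.8562 (straight) → pose (1.4116, -1.5682, -0.8562)
step 4: θ'=-0.4812 (R=-0.3333) → pose (1.3141, -1.4912, -0.4812)
step 5: θ'=-0.4812 (straight) → pose (2.2005, -1.9540, -0.4812)

(2.2005, -1.9540, -0.4812)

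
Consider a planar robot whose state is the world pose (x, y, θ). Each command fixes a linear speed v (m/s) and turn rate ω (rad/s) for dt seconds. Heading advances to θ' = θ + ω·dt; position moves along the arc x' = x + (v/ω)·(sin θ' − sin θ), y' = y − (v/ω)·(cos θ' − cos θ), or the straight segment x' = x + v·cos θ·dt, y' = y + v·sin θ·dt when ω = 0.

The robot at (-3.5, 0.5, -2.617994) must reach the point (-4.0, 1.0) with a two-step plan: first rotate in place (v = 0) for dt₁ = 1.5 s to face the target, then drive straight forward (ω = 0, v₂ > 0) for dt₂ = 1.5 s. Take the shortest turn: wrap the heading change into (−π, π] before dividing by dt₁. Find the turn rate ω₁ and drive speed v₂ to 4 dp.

heading to target = atan2(1−0.5, -4−-3.5) = 2.3562
Δθ = wrap(2.3562 − -2.6180) = -1.3090; ω₁ = Δθ/dt₁ = -0.8727
distance = √((-4−-3.5)² + (1−0.5)²) = 0.7071; v₂ = distance/dt₂ = 0.4714

ω₁ = -0.8727, v₂ = 0.4714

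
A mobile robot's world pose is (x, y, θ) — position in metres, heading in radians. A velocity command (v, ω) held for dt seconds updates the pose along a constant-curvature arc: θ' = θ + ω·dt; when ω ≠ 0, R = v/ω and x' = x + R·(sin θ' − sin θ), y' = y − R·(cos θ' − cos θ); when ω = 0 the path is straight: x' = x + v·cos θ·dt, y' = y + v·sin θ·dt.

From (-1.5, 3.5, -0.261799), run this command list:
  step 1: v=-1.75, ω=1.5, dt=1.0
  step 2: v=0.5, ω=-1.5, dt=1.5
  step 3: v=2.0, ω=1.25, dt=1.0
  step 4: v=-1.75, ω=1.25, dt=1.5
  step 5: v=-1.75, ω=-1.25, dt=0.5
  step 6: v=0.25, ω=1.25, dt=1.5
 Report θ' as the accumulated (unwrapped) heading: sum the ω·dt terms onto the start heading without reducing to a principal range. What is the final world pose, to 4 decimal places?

step 1: θ'=1.2382 (R=-1.1667) → pose (-2.9047, 2.7540, 1.2382)
step 2: θ'=-1.0118 (R=-0.3333) → pose (-2.3070, 2.8219, -1.0118)
step 3: θ'=0.2382 (R=1.6000) → pose (-0.5730, 2.1157, 0.2382)
step 4: θ'=2.1132 (R=-1.4000) → pose (-1.4418, 0.0325, 2.1132)
step 5: θ'=1.4882 (R=1.4000) → pose (-1.2456, -0.8057, 1.4882)
step 6: θ'=3.3632 (R=0.2000) → pose (-1.4889, -0.5941, 3.3632)

(-1.4889, -0.5941, 3.3632)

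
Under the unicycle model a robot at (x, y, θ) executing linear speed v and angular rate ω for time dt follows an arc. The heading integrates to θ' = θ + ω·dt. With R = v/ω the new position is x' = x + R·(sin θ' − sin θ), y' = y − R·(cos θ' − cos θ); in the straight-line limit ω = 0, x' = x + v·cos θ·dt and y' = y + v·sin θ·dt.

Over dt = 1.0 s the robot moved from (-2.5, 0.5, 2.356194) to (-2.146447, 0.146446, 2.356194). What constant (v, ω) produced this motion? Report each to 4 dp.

Δθ = 2.356194 − 2.356194 = 0.000000
ω = Δθ/dt = 0.000000/1.0 = 0.0000
ω = 0 → v = (Δx·cos θ + Δy·sin θ)/dt = -0.5000

v = -0.5000, ω = 0.0000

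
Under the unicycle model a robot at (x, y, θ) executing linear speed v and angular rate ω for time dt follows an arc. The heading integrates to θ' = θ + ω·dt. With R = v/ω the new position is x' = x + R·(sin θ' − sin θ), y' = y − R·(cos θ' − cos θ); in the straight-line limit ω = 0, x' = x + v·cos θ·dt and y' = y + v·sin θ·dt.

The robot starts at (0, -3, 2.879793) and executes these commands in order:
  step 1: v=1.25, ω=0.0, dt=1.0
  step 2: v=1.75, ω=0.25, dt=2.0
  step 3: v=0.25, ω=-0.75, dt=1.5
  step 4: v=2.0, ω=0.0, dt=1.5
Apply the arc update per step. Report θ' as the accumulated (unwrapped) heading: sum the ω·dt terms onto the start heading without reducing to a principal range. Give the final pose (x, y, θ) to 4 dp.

step 1: θ'=2.8798 (straight) → pose (-1.2074, -2.6765, 2.8798)
step 2: θ'=3.3798 (R=7.0000) → pose (-4.6708, -2.6356, 3.3798)
step 3: θ'=2.2548 (R=-0.3333) → pose (-5.0078, -2.5223, 2.2548)
step 4: θ'=2.2548 (straight) → pose (-6.9035, -0.1972, 2.2548)

(-6.9035, -0.1972, 2.2548)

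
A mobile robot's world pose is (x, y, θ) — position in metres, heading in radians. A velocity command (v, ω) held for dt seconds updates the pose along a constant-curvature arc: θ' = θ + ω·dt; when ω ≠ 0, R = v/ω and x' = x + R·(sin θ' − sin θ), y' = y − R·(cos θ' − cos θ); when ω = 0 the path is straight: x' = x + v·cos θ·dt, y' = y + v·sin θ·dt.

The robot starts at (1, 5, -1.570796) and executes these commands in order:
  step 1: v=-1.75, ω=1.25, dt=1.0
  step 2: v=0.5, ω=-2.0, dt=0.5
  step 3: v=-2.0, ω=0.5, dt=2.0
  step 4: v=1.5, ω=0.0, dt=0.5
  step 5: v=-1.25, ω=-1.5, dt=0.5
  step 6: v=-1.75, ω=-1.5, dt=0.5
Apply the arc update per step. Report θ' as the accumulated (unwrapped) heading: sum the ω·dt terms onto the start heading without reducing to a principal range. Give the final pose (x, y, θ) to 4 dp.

(-2.2729, 9.9623, -1.8208)

step 1: θ'=-0.3208 (R=-1.4000) → pose (0.0415, 6.3286, -0.3208)
step 2: θ'=-1.3208 (R=-0.2500) → pose (0.2048, 6.1532, -1.3208)
step 3: θ'=-0.3208 (R=-4.0000) → pose (-2.4095, 8.9595, -0.3208)
step 4: θ'=-0.3208 (straight) → pose (-1.6978, 8.7230, -0.3208)
step 5: θ'=-1.0708 (R=0.8333) → pose (-2.1663, 9.1143, -1.0708)
step 6: θ'=-1.8208 (R=1.1667) → pose (-2.2729, 9.9623, -1.8208)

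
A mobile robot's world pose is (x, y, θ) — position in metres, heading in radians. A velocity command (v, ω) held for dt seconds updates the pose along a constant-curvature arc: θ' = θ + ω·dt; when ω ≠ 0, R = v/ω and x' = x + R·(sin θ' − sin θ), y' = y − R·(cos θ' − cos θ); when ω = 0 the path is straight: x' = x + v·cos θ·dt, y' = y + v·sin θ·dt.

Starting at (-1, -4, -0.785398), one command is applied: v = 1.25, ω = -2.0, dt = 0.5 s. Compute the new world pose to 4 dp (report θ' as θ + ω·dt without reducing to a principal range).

(-0.8313, -4.5750, -1.7854)

θ' = -0.7854 + -2.0·0.5 = -1.7854
R = v/ω = 1.25/-2.0 = -0.6250
x' = -1 + -0.6250·(sin -1.7854 − sin -0.7854) = -0.8313
y' = -4 − -0.6250·(cos -1.7854 − cos -0.7854) = -4.5750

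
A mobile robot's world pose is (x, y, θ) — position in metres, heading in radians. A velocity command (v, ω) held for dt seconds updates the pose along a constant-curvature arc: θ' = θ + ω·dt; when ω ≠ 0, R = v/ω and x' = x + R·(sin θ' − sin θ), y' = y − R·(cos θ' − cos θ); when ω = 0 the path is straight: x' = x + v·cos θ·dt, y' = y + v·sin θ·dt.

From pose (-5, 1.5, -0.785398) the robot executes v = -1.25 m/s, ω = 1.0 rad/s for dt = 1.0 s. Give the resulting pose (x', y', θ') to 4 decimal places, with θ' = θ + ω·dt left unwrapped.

(-6.1501, 1.8374, 0.2146)

θ' = -0.7854 + 1.0·1.0 = 0.2146
R = v/ω = -1.25/1.0 = -1.2500
x' = -5 + -1.2500·(sin 0.2146 − sin -0.7854) = -6.1501
y' = 1.5 − -1.2500·(cos 0.2146 − cos -0.7854) = 1.8374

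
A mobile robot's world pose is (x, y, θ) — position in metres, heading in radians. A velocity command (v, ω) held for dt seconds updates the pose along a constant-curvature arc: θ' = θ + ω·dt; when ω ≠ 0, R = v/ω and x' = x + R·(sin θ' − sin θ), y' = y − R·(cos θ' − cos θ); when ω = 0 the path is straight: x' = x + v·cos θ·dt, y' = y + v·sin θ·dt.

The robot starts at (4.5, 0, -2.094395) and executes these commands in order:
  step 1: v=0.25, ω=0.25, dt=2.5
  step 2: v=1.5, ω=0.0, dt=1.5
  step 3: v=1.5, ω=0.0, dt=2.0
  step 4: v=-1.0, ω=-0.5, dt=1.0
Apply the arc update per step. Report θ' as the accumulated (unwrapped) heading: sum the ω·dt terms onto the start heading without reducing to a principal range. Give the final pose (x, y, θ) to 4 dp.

step 1: θ'=-1.4694 (R=1.0000) → pose (4.3712, -0.6012, -1.4694)
step 2: θ'=-1.4694 (straight) → pose (4.5989, -2.8397, -1.4694)
step 3: θ'=-1.4694 (straight) → pose (4.9026, -5.8243, -1.4694)
step 4: θ'=-1.9694 (R=2.0000) → pose (5.0491, -4.8456, -1.9694)

(5.0491, -4.8456, -1.9694)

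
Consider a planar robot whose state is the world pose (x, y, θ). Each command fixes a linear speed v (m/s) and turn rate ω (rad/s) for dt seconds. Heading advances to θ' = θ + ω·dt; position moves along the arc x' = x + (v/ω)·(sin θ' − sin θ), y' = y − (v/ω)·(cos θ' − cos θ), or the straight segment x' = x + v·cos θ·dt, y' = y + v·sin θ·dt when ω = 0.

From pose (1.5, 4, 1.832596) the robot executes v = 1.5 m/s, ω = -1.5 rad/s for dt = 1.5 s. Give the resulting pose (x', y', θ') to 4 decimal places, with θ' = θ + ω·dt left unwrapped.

(2.8713, 5.1730, -0.4174)

θ' = 1.8326 + -1.5·1.5 = -0.4174
R = v/ω = 1.5/-1.5 = -1.0000
x' = 1.5 + -1.0000·(sin -0.4174 − sin 1.8326) = 2.8713
y' = 4 − -1.0000·(cos -0.4174 − cos 1.8326) = 5.1730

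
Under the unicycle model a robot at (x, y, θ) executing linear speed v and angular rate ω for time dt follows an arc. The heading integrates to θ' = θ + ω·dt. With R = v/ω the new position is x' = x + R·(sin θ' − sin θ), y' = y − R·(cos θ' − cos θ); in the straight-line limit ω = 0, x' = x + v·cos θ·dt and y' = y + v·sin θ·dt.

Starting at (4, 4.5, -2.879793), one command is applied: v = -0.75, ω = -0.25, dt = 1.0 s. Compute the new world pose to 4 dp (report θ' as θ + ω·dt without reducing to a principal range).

(4.7411, 4.6020, -3.1298)

θ' = -2.8798 + -0.25·1.0 = -3.1298
R = v/ω = -0.75/-0.25 = 3.0000
x' = 4 + 3.0000·(sin -3.1298 − sin -2.8798) = 4.7411
y' = 4.5 − 3.0000·(cos -3.1298 − cos -2.8798) = 4.6020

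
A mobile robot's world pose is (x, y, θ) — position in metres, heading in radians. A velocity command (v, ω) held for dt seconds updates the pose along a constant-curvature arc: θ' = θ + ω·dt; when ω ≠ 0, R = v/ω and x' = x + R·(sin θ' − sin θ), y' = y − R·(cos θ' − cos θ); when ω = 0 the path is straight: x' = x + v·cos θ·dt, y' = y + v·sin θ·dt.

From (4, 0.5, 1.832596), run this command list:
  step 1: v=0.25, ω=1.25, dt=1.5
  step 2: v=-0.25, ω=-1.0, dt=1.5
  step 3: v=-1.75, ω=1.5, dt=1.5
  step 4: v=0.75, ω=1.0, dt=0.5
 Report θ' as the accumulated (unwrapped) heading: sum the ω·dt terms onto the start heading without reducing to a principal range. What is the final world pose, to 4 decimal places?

(6.0999, 0.5833, 4.9576)

step 1: θ'=3.7076 (R=0.2000) → pose (3.6996, 0.6170, 3.7076)
step 2: θ'=2.2076 (R=0.2500) → pose (4.0346, 0.5547, 2.2076)
step 3: θ'=4.4576 (R=-1.1667) → pose (6.1016, 0.9544, 4.4576)
step 4: θ'=4.9576 (R=0.7500) → pose (6.0999, 0.5833, 4.9576)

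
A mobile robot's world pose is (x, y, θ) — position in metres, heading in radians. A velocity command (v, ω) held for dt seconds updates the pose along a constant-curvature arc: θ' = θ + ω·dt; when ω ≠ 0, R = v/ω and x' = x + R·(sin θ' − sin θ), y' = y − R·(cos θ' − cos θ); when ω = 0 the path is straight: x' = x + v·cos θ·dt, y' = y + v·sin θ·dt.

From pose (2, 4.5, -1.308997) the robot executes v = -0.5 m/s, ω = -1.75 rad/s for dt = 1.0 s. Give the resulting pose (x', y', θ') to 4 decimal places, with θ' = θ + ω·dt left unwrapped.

θ' = -1.3090 + -1.75·1.0 = -3.0590
R = v/ω = -0.5/-1.75 = 0.2857
x' = 2 + 0.2857·(sin -3.0590 − sin -1.3090) = 2.2524
y' = 4.5 − 0.2857·(cos -3.0590 − cos -1.3090) = 4.8587

(2.2524, 4.8587, -3.0590)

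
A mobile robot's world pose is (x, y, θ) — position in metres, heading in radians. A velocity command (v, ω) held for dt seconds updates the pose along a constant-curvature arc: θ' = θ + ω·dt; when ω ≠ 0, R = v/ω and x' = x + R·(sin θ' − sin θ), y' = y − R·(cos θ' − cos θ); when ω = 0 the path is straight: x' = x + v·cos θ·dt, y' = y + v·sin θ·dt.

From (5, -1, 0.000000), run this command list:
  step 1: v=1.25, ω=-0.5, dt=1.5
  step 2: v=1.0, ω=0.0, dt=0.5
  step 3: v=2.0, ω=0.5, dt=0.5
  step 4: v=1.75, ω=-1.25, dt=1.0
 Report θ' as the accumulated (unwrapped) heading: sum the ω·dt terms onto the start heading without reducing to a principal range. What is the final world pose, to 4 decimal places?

step 1: θ'=-0.7500 (R=-2.5000) → pose (6.7041, -1.6708, -0.7500)
step 2: θ'=-0.7500 (straight) → pose (7.0699, -2.0116, -0.7500)
step 3: θ'=-0.5000 (R=4.0000) → pose (7.8788, -2.5952, -0.5000)
step 4: θ'=-1.7500 (R=-1.4000) → pose (8.5852, -4.0733, -1.7500)

(8.5852, -4.0733, -1.7500)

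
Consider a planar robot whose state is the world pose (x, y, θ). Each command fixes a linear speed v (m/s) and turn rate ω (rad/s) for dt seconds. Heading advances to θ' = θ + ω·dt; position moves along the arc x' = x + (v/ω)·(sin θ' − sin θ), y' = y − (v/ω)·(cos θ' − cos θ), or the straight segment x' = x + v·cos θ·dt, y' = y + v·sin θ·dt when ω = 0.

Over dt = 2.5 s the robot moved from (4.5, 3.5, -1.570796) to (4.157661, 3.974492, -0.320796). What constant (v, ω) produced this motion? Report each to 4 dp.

v = -0.2500, ω = 0.5000

Δθ = -0.320796 − -1.570796 = 1.250000
ω = Δθ/dt = 1.250000/2.5 = 0.5000
R = −Δy/(cos θ' − cos θ) = -0.5000
v = R·ω = -0.5000·0.5000 = -0.2500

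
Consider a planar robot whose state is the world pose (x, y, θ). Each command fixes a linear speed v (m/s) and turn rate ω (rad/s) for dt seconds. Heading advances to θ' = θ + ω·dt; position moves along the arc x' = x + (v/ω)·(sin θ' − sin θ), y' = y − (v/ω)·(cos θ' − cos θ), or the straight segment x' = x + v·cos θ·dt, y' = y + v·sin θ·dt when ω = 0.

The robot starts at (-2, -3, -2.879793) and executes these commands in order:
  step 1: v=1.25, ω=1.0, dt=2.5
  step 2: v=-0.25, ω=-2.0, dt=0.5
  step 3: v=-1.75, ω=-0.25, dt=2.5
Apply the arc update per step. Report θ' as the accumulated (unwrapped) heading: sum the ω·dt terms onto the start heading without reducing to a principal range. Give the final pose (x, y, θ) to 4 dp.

step 1: θ'=-0.3798 (R=1.2500) → pose (-2.1399, -5.3683, -0.3798)
step 2: θ'=-1.3798 (R=0.1250) → pose (-2.2163, -5.2760, -1.3798)
step 3: θ'=-2.0048 (R=7.0000) → pose (-1.6946, -1.0036, -2.0048)

(-1.6946, -1.0036, -2.0048)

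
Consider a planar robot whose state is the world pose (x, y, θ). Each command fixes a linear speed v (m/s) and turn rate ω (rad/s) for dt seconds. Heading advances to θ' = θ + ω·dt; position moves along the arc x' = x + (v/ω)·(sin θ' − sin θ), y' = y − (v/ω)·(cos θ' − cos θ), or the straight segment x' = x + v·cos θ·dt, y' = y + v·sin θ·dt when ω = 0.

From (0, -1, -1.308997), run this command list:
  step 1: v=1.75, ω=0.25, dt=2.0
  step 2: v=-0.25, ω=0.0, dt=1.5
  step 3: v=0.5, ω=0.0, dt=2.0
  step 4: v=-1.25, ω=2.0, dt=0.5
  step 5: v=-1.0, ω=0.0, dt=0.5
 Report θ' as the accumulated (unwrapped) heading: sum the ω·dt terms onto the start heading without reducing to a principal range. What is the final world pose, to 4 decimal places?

(1.0659, -4.3848, 0.1910)

step 1: θ'=-0.8090 (R=7.0000) → pose (1.6963, -4.0198, -0.8090)
step 2: θ'=-0.8090 (straight) → pose (1.4375, -3.7485, -0.8090)
step 3: θ'=-0.8090 (straight) → pose (2.1277, -4.4721, -0.8090)
step 4: θ'=0.1910 (R=-0.6250) → pose (1.5568, -4.2898, 0.1910)
step 5: θ'=0.1910 (straight) → pose (1.0659, -4.3848, 0.1910)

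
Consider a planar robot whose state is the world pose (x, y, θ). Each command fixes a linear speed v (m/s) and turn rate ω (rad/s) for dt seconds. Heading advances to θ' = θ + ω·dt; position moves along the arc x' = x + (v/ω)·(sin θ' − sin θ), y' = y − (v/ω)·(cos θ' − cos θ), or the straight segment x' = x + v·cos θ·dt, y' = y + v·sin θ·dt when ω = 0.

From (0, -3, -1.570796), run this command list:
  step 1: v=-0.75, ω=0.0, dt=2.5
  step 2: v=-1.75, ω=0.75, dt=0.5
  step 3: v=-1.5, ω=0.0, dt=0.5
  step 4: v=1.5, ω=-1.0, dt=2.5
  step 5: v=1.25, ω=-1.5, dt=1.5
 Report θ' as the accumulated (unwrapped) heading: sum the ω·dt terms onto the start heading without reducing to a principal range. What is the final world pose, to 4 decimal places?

(-2.4593, 0.0976, -5.9458)

step 1: θ'=-1.5708 (straight) → pose (0.0000, -1.1250, -1.5708)
step 2: θ'=-1.1958 (R=-2.3333) → pose (-0.1621, -0.2704, -1.1958)
step 3: θ'=-1.1958 (straight) → pose (-0.4369, 0.4275, -1.1958)
step 4: θ'=-3.6958 (R=-1.5000) → pose (-2.6220, -1.3974, -3.6958)
step 5: θ'=-5.9458 (R=-0.8333) → pose (-2.4593, 0.0976, -5.9458)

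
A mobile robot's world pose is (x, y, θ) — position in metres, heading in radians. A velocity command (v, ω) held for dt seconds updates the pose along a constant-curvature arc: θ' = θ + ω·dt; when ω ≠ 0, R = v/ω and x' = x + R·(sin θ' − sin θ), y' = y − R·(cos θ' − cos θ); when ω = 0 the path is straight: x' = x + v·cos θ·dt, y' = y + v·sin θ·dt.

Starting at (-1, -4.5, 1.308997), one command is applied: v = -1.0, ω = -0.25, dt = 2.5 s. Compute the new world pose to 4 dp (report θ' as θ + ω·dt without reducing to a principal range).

θ' = 1.3090 + -0.25·2.5 = 0.6840
R = v/ω = -1.0/-0.25 = 4.0000
x' = -1 + 4.0000·(sin 0.6840 − sin 1.3090) = -2.3361
y' = -4.5 − 4.0000·(cos 0.6840 − cos 1.3090) = -6.5649

(-2.3361, -6.5649, 0.6840)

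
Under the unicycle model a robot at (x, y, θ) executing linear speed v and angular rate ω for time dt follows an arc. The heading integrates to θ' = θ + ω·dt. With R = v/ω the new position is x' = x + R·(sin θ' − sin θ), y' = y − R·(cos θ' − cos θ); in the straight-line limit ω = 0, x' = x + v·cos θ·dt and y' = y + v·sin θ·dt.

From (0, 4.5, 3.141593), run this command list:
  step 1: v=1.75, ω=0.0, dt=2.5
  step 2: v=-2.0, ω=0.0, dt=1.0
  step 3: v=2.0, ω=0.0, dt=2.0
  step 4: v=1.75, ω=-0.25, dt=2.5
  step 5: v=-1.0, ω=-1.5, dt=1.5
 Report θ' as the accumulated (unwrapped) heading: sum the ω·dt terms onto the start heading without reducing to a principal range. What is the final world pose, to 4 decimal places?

step 1: θ'=3.1416 (straight) → pose (-4.3750, 4.5000, 3.1416)
step 2: θ'=3.1416 (straight) → pose (-2.3750, 4.5000, 3.1416)
step 3: θ'=3.1416 (straight) → pose (-6.3750, 4.5000, 3.1416)
step 4: θ'=2.5166 (R=-7.0000) → pose (-10.4707, 5.8233, 2.5166)
step 5: θ'=0.2666 (R=0.6667) → pose (-10.6851, 4.6395, 0.2666)

(-10.6851, 4.6395, 0.2666)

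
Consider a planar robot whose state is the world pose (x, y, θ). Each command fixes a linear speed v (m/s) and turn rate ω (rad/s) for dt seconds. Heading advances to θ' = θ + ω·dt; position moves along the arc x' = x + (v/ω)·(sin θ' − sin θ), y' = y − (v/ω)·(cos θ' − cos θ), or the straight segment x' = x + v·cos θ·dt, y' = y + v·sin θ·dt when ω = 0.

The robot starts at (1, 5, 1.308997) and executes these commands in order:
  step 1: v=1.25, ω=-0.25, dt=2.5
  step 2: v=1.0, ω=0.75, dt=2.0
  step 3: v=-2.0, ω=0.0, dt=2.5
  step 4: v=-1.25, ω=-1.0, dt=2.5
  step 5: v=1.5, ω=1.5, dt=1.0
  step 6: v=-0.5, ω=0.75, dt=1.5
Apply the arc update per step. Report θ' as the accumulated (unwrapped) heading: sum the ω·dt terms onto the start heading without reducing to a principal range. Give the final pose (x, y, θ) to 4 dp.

step 1: θ'=0.6840 (R=-5.0000) → pose (2.6701, 7.5812, 0.6840)
step 2: θ'=2.1840 (R=1.3333) → pose (2.9180, 9.3819, 2.1840)
step 3: θ'=2.1840 (straight) → pose (5.7955, 5.2928, 2.1840)
step 4: θ'=-0.3160 (R=1.2500) → pose (4.3847, 3.3854, -0.3160)
step 5: θ'=1.1840 (R=1.0000) → pose (5.6216, 3.9586, 1.1840)
step 6: θ'=2.3090 (R=-0.6667) → pose (5.7459, 3.2585, 2.3090)

(5.7459, 3.2585, 2.3090)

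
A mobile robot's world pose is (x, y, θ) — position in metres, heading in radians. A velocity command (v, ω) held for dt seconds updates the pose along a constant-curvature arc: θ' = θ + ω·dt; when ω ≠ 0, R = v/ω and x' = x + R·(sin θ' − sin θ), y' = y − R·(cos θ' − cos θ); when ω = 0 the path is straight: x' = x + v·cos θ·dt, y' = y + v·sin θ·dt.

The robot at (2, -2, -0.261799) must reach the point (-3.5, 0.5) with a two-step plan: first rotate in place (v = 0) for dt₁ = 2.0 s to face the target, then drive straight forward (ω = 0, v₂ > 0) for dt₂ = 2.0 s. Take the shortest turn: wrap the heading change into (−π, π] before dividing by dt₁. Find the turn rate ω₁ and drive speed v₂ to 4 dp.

heading to target = atan2(0.5−-2, -3.5−2) = 2.7150
Δθ = wrap(2.7150 − -0.2618) = 2.9768; ω₁ = Δθ/dt₁ = 1.4884
distance = √((-3.5−2)² + (0.5−-2)²) = 6.0415; v₂ = distance/dt₂ = 3.0208

ω₁ = 1.4884, v₂ = 3.0208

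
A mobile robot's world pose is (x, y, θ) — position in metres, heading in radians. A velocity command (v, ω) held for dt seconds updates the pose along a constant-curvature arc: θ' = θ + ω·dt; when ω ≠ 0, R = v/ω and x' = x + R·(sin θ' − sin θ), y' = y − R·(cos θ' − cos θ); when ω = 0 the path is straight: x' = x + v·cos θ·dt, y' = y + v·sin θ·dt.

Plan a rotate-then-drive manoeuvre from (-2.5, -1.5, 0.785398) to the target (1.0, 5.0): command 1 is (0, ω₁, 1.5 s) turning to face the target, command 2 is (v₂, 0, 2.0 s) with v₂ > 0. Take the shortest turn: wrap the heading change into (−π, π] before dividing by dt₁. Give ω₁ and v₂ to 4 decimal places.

heading to target = atan2(5−-1.5, 1−-2.5) = 1.0769
Δθ = wrap(1.0769 − 0.7854) = 0.2915; ω₁ = Δθ/dt₁ = 0.1943
distance = √((1−-2.5)² + (5−-1.5)²) = 7.3824; v₂ = distance/dt₂ = 3.6912

ω₁ = 0.1943, v₂ = 3.6912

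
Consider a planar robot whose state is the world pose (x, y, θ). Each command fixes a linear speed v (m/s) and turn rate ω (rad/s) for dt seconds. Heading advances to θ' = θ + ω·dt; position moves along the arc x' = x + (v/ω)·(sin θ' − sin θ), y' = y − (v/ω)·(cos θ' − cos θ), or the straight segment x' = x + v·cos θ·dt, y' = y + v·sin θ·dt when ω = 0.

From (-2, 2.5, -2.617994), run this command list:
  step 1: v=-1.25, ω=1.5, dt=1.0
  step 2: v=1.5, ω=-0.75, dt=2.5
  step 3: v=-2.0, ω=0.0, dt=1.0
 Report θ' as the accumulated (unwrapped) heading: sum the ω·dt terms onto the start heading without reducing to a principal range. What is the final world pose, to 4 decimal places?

step 1: θ'=-1.1180 (R=-0.8333) → pose (-1.6673, 3.5863, -1.1180)
step 2: θ'=-2.9930 (R=-2.0000) → pose (-3.1697, 0.7333, -2.9930)
step 3: θ'=-2.9930 (straight) → pose (-1.1917, 1.0294, -2.9930)

(-1.1917, 1.0294, -2.9930)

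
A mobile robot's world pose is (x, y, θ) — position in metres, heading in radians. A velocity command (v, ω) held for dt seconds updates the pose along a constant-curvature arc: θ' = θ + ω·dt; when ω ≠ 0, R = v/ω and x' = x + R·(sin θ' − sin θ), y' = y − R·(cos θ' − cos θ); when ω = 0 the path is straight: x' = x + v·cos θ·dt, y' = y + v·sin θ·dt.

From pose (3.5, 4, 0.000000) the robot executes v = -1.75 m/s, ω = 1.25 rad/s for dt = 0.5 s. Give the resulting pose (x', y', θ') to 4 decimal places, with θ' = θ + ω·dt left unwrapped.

θ' = 0.0000 + 1.25·0.5 = 0.6250
R = v/ω = -1.75/1.25 = -1.4000
x' = 3.5 + -1.4000·(sin 0.6250 − sin 0.0000) = 2.6809
y' = 4 − -1.4000·(cos 0.6250 − cos 0.0000) = 3.7353

(2.6809, 3.7353, 0.6250)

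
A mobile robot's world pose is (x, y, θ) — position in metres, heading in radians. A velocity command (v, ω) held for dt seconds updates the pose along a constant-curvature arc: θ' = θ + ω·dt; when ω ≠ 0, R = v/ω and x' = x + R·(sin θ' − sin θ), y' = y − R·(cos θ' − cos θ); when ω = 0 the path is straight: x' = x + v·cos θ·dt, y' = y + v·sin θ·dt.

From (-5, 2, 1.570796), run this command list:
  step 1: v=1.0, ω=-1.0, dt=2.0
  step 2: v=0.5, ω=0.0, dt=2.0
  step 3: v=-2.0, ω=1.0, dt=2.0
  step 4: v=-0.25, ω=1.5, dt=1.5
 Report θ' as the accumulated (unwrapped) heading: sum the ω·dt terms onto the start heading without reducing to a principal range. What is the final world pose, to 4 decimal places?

(-5.2355, 0.5449, 3.8208)

step 1: θ'=-0.4292 (R=-1.0000) → pose (-3.5839, 2.9093, -0.4292)
step 2: θ'=-0.4292 (straight) → pose (-2.6746, 2.4931, -0.4292)
step 3: θ'=1.5708 (R=-2.0000) → pose (-5.5068, 0.6746, 1.5708)
step 4: θ'=3.8208 (R=-0.1667) → pose (-5.2355, 0.5449, 3.8208)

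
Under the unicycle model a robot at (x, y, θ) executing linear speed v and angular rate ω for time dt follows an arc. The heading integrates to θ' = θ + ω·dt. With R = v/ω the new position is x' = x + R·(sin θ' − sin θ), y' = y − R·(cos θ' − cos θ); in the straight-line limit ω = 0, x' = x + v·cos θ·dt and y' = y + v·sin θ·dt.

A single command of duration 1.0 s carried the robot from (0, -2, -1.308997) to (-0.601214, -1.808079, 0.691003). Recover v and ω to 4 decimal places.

Δθ = 0.691003 − -1.308997 = 2.000000
ω = Δθ/dt = 2.000000/1.0 = 2.0000
R = Δx/(sin θ' − sin θ) = -0.3750
v = R·ω = -0.3750·2.0000 = -0.7500

v = -0.7500, ω = 2.0000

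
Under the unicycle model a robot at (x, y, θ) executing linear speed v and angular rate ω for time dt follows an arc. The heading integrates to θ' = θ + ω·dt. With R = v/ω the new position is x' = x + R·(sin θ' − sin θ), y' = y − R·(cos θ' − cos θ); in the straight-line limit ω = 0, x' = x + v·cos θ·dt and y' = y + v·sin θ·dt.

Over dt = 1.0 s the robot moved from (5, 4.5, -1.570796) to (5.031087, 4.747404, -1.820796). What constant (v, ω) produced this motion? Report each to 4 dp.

Δθ = -1.820796 − -1.570796 = -0.250000
ω = Δθ/dt = -0.250000/1.0 = -0.2500
R = −Δy/(cos θ' − cos θ) = 1.0000
v = R·ω = 1.0000·-0.2500 = -0.2500

v = -0.2500, ω = -0.2500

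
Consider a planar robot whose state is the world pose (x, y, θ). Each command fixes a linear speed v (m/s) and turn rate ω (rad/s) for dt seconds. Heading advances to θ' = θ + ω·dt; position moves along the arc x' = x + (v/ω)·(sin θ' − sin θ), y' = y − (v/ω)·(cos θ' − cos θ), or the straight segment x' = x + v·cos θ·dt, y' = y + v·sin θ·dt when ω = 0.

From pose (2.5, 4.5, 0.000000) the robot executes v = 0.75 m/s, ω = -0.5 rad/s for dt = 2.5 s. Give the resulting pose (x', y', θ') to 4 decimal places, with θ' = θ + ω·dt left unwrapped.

θ' = 0.0000 + -0.5·2.5 = -1.2500
R = v/ω = 0.75/-0.5 = -1.5000
x' = 2.5 + -1.5000·(sin -1.2500 − sin 0.0000) = 3.9235
y' = 4.5 − -1.5000·(cos -1.2500 − cos 0.0000) = 3.4730

(3.9235, 3.4730, -1.2500)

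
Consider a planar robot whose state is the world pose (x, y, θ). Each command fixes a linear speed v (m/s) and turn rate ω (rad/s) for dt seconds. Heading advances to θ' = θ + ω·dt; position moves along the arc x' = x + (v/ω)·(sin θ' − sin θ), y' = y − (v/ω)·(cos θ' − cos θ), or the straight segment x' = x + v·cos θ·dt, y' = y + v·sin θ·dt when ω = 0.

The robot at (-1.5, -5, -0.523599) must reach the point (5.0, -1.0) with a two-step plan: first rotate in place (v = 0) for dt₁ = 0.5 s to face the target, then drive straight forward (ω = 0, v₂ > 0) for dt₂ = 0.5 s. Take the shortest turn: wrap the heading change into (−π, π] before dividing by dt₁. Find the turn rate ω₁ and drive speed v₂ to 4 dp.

heading to target = atan2(-1−-5, 5−-1.5) = 0.5517
Δθ = wrap(0.5517 − -0.5236) = 1.0753; ω₁ = Δθ/dt₁ = 2.1505
distance = √((5−-1.5)² + (-1−-5)²) = 7.6322; v₂ = distance/dt₂ = 15.2643

ω₁ = 2.1505, v₂ = 15.2643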